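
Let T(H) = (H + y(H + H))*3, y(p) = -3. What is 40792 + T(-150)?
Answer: 40333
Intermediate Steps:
T(H) = -9 + 3*H (T(H) = (H - 3)*3 = (-3 + H)*3 = -9 + 3*H)
40792 + T(-150) = 40792 + (-9 + 3*(-150)) = 40792 + (-9 - 450) = 40792 - 459 = 40333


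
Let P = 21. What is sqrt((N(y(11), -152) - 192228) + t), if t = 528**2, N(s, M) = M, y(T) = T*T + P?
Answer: 2*sqrt(21601) ≈ 293.95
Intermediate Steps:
y(T) = 21 + T**2 (y(T) = T*T + 21 = T**2 + 21 = 21 + T**2)
t = 278784
sqrt((N(y(11), -152) - 192228) + t) = sqrt((-152 - 192228) + 278784) = sqrt(-192380 + 278784) = sqrt(86404) = 2*sqrt(21601)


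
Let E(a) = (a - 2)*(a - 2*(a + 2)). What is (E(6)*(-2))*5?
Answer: 400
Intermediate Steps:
E(a) = (-4 - a)*(-2 + a) (E(a) = (-2 + a)*(a - 2*(2 + a)) = (-2 + a)*(a + (-4 - 2*a)) = (-2 + a)*(-4 - a) = (-4 - a)*(-2 + a))
(E(6)*(-2))*5 = ((8 - 1*6**2 - 2*6)*(-2))*5 = ((8 - 1*36 - 12)*(-2))*5 = ((8 - 36 - 12)*(-2))*5 = -40*(-2)*5 = 80*5 = 400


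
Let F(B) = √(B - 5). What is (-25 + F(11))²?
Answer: (25 - √6)² ≈ 508.53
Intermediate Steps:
F(B) = √(-5 + B)
(-25 + F(11))² = (-25 + √(-5 + 11))² = (-25 + √6)²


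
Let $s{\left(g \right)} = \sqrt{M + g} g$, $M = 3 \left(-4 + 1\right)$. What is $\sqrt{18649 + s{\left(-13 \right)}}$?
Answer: $\sqrt{18649 - 13 i \sqrt{22}} \approx 136.56 - 0.223 i$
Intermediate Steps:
$M = -9$ ($M = 3 \left(-3\right) = -9$)
$s{\left(g \right)} = g \sqrt{-9 + g}$ ($s{\left(g \right)} = \sqrt{-9 + g} g = g \sqrt{-9 + g}$)
$\sqrt{18649 + s{\left(-13 \right)}} = \sqrt{18649 - 13 \sqrt{-9 - 13}} = \sqrt{18649 - 13 \sqrt{-22}} = \sqrt{18649 - 13 i \sqrt{22}}$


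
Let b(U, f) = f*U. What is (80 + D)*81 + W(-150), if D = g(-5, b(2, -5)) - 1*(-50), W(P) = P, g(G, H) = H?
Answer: 9570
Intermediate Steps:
b(U, f) = U*f
D = 40 (D = 2*(-5) - 1*(-50) = -10 + 50 = 40)
(80 + D)*81 + W(-150) = (80 + 40)*81 - 150 = 120*81 - 150 = 9720 - 150 = 9570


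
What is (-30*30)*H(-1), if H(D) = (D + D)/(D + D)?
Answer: -900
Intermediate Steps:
H(D) = 1 (H(D) = (2*D)/((2*D)) = (2*D)*(1/(2*D)) = 1)
(-30*30)*H(-1) = -30*30*1 = -900*1 = -900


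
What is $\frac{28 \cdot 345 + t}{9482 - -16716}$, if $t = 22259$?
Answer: $\frac{31919}{26198} \approx 1.2184$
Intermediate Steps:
$\frac{28 \cdot 345 + t}{9482 - -16716} = \frac{28 \cdot 345 + 22259}{9482 - -16716} = \frac{9660 + 22259}{9482 + 16716} = \frac{31919}{26198}$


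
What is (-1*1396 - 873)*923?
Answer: -2094287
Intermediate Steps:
(-1*1396 - 873)*923 = (-1396 - 873)*923 = -2269*923 = -2094287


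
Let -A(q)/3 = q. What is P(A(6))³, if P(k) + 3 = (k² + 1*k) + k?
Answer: 23149125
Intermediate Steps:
A(q) = -3*q
P(k) = -3 + k² + 2*k (P(k) = -3 + ((k² + 1*k) + k) = -3 + ((k² + k) + k) = -3 + ((k + k²) + k) = -3 + (k² + 2*k) = -3 + k² + 2*k)
P(A(6))³ = (-3 + (-3*6)² + 2*(-3*6))³ = (-3 + (-18)² + 2*(-18))³ = (-3 + 324 - 36)³ = 285³ = 23149125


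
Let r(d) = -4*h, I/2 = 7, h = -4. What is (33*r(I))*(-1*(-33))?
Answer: 17424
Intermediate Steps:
I = 14 (I = 2*7 = 14)
r(d) = 16 (r(d) = -4*(-4) = 16)
(33*r(I))*(-1*(-33)) = (33*16)*(-1*(-33)) = 528*33 = 17424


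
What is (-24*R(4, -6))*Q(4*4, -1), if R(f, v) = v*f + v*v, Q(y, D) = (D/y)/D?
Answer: -18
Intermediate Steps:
Q(y, D) = 1/y
R(f, v) = v**2 + f*v (R(f, v) = f*v + v**2 = v**2 + f*v)
(-24*R(4, -6))*Q(4*4, -1) = (-(-144)*(4 - 6))/((4*4)) = -(-144)*(-2)/16 = -24*12*(1/16) = -288*1/16 = -18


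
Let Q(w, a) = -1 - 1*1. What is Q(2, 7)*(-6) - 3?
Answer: 9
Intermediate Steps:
Q(w, a) = -2 (Q(w, a) = -1 - 1 = -2)
Q(2, 7)*(-6) - 3 = -2*(-6) - 3 = 12 - 3 = 9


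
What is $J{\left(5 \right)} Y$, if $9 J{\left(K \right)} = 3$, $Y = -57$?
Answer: $-19$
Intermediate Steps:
$J{\left(K \right)} = \frac{1}{3}$ ($J{\left(K \right)} = \frac{1}{9} \cdot 3 = \frac{1}{3}$)
$J{\left(5 \right)} Y = \frac{1}{3} \left(-57\right) = -19$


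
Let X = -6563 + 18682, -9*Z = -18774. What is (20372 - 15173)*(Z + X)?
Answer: 73851795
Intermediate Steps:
Z = 2086 (Z = -⅑*(-18774) = 2086)
X = 12119
(20372 - 15173)*(Z + X) = (20372 - 15173)*(2086 + 12119) = 5199*14205 = 73851795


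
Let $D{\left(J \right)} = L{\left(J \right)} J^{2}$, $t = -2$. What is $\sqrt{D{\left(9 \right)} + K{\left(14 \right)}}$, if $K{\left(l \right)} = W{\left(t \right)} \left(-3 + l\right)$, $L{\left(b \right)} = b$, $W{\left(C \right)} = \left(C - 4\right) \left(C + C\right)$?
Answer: $\sqrt{993} \approx 31.512$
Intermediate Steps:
$W{\left(C \right)} = 2 C \left(-4 + C\right)$ ($W{\left(C \right)} = \left(-4 + C\right) 2 C = 2 C \left(-4 + C\right)$)
$K{\left(l \right)} = -72 + 24 l$ ($K{\left(l \right)} = 2 \left(-2\right) \left(-4 - 2\right) \left(-3 + l\right) = 2 \left(-2\right) \left(-6\right) \left(-3 + l\right) = 24 \left(-3 + l\right) = -72 + 24 l$)
$D{\left(J \right)} = J^{3}$ ($D{\left(J \right)} = J J^{2} = J^{3}$)
$\sqrt{D{\left(9 \right)} + K{\left(14 \right)}} = \sqrt{9^{3} + \left(-72 + 24 \cdot 14\right)} = \sqrt{729 + \left(-72 + 336\right)} = \sqrt{729 + 264} = \sqrt{993}$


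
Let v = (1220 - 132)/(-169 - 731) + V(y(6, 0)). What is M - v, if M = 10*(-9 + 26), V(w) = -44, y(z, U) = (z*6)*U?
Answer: 48422/225 ≈ 215.21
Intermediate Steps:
y(z, U) = 6*U*z (y(z, U) = (6*z)*U = 6*U*z)
M = 170 (M = 10*17 = 170)
v = -10172/225 (v = (1220 - 132)/(-169 - 731) - 44 = 1088/(-900) - 44 = 1088*(-1/900) - 44 = -272/225 - 44 = -10172/225 ≈ -45.209)
M - v = 170 - 1*(-10172/225) = 170 + 10172/225 = 48422/225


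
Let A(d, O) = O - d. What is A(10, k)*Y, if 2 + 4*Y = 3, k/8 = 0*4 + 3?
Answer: 7/2 ≈ 3.5000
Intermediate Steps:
k = 24 (k = 8*(0*4 + 3) = 8*(0 + 3) = 8*3 = 24)
Y = ¼ (Y = -½ + (¼)*3 = -½ + ¾ = ¼ ≈ 0.25000)
A(10, k)*Y = (24 - 1*10)*(¼) = (24 - 10)*(¼) = 14*(¼) = 7/2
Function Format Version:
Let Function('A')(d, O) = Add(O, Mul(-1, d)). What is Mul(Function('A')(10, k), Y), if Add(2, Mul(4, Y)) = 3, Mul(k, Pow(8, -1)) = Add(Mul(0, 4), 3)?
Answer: Rational(7, 2) ≈ 3.5000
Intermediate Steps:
k = 24 (k = Mul(8, Add(Mul(0, 4), 3)) = Mul(8, Add(0, 3)) = Mul(8, 3) = 24)
Y = Rational(1, 4) (Y = Add(Rational(-1, 2), Mul(Rational(1, 4), 3)) = Add(Rational(-1, 2), Rational(3, 4)) = Rational(1, 4) ≈ 0.25000)
Mul(Function('A')(10, k), Y) = Mul(Add(24, Mul(-1, 10)), Rational(1, 4)) = Mul(Add(24, -10), Rational(1, 4)) = Mul(14, Rational(1, 4)) = Rational(7, 2)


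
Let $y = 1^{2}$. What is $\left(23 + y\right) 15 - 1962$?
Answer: $-1602$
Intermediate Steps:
$y = 1$
$\left(23 + y\right) 15 - 1962 = \left(23 + 1\right) 15 - 1962 = 24 \cdot 15 - 1962 = 360 - 1962 = -1602$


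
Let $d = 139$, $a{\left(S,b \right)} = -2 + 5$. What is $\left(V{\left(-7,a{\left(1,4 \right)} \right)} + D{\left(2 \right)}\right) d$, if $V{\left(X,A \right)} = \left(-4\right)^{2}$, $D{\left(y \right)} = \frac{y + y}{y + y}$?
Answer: $2363$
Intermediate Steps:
$D{\left(y \right)} = 1$ ($D{\left(y \right)} = \frac{2 y}{2 y} = 2 y \frac{1}{2 y} = 1$)
$a{\left(S,b \right)} = 3$
$V{\left(X,A \right)} = 16$
$\left(V{\left(-7,a{\left(1,4 \right)} \right)} + D{\left(2 \right)}\right) d = \left(16 + 1\right) 139 = 17 \cdot 139 = 2363$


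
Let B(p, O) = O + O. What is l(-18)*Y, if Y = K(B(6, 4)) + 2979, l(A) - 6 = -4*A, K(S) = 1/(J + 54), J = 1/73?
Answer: 916209060/3943 ≈ 2.3236e+5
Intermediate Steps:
J = 1/73 ≈ 0.013699
B(p, O) = 2*O
K(S) = 73/3943 (K(S) = 1/(1/73 + 54) = 1/(3943/73) = 73/3943)
l(A) = 6 - 4*A
Y = 11746270/3943 (Y = 73/3943 + 2979 = 11746270/3943 ≈ 2979.0)
l(-18)*Y = (6 - 4*(-18))*(11746270/3943) = (6 + 72)*(11746270/3943) = 78*(11746270/3943) = 916209060/3943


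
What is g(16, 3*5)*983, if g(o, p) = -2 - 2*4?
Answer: -9830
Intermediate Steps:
g(o, p) = -10 (g(o, p) = -2 - 8 = -10)
g(16, 3*5)*983 = -10*983 = -9830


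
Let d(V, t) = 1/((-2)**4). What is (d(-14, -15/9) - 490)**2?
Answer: 61449921/256 ≈ 2.4004e+5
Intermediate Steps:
d(V, t) = 1/16
(d(-14, -15/9) - 490)**2 = (1/16 - 490)**2 = (-7839/16)**2 = 61449921/256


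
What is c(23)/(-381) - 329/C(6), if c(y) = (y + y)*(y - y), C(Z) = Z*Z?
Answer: -329/36 ≈ -9.1389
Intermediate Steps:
C(Z) = Z²
c(y) = 0 (c(y) = (2*y)*0 = 0)
c(23)/(-381) - 329/C(6) = 0/(-381) - 329/(6²) = 0*(-1/381) - 329/36 = 0 - 329*1/36 = 0 - 329/36 = -329/36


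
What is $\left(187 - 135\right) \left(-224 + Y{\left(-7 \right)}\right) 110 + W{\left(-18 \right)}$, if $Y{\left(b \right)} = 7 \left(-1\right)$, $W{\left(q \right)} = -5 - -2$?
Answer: $-1321323$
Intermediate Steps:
$W{\left(q \right)} = -3$ ($W{\left(q \right)} = -5 + 2 = -3$)
$Y{\left(b \right)} = -7$
$\left(187 - 135\right) \left(-224 + Y{\left(-7 \right)}\right) 110 + W{\left(-18 \right)} = \left(187 - 135\right) \left(-224 - 7\right) 110 - 3 = 52 \left(-231\right) 110 - 3 = \left(-12012\right) 110 - 3 = -1321320 - 3 = -1321323$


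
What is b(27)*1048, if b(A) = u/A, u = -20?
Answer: -20960/27 ≈ -776.30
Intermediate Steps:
b(A) = -20/A
b(27)*1048 = -20/27*1048 = -20960/27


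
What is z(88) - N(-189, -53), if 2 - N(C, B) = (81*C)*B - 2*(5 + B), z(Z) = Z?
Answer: 811559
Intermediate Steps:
N(C, B) = 12 + 2*B - 81*B*C (N(C, B) = 2 - ((81*C)*B - 2*(5 + B)) = 2 - (81*B*C + (-10 - 2*B)) = 2 - (-10 - 2*B + 81*B*C) = 2 + (10 + 2*B - 81*B*C) = 12 + 2*B - 81*B*C)
z(88) - N(-189, -53) = 88 - (12 + 2*(-53) - 81*(-53)*(-189)) = 88 - (12 - 106 - 811377) = 88 - 1*(-811471) = 88 + 811471 = 811559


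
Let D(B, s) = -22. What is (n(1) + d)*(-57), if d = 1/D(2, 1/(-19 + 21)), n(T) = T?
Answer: -1197/22 ≈ -54.409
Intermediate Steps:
d = -1/22 (d = 1/(-22) = -1/22 ≈ -0.045455)
(n(1) + d)*(-57) = (1 - 1/22)*(-57) = (21/22)*(-57) = -1197/22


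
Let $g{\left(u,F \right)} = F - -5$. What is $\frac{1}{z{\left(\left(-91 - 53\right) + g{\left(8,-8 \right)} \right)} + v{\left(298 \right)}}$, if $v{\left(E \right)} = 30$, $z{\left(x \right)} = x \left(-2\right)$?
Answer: $\frac{1}{324} \approx 0.0030864$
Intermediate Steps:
$g{\left(u,F \right)} = 5 + F$ ($g{\left(u,F \right)} = F + 5 = 5 + F$)
$z{\left(x \right)} = - 2 x$
$\frac{1}{z{\left(\left(-91 - 53\right) + g{\left(8,-8 \right)} \right)} + v{\left(298 \right)}} = \frac{1}{- 2 \left(\left(-91 - 53\right) + \left(5 - 8\right)\right) + 30} = \frac{1}{- 2 \left(-144 - 3\right) + 30} = \frac{1}{\left(-2\right) \left(-147\right) + 30} = \frac{1}{294 + 30} = \frac{1}{324}$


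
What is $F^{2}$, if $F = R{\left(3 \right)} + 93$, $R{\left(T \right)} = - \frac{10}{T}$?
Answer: $\frac{72361}{9} \approx 8040.1$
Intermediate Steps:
$F = \frac{269}{3}$ ($F = - \frac{10}{3} + 93 = \frac{269}{3} \approx 89.667$)
$F^{2} = \left(\frac{269}{3}\right)^{2} = \frac{72361}{9}$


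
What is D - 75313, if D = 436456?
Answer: 361143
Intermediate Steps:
D - 75313 = 436456 - 75313 = 361143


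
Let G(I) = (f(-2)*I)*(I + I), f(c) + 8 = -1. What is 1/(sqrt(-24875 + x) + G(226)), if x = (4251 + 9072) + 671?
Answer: -102152/93915281145 - I*sqrt(1209)/281745843435 ≈ -1.0877e-6 - 1.2341e-10*I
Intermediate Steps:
f(c) = -9 (f(c) = -8 - 1 = -9)
x = 13994 (x = 13323 + 671 = 13994)
G(I) = -18*I**2 (G(I) = (-9*I)*(I + I) = (-9*I)*(2*I) = -18*I**2)
1/(sqrt(-24875 + x) + G(226)) = 1/(sqrt(-24875 + 13994) - 18*226**2) = 1/(sqrt(-10881) - 18*51076) = 1/(3*I*sqrt(1209) - 919368) = 1/(-919368 + 3*I*sqrt(1209))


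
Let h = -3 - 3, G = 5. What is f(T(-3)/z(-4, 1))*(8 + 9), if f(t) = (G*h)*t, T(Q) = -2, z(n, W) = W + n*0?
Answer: 1020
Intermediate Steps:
z(n, W) = W (z(n, W) = W + 0 = W)
h = -6
f(t) = -30*t (f(t) = (5*(-6))*t = -30*t)
f(T(-3)/z(-4, 1))*(8 + 9) = (-(-60)/1)*(8 + 9) = -(-60)*17 = -30*(-2)*17 = 60*17 = 1020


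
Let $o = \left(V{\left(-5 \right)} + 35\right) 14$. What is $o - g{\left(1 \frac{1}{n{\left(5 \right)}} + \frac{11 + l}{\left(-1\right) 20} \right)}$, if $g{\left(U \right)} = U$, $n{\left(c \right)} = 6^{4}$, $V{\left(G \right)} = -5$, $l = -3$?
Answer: $\frac{2724187}{6480} \approx 420.4$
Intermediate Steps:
$n{\left(c \right)} = 1296$
$o = 420$ ($o = \left(-5 + 35\right) 14 = 30 \cdot 14 = 420$)
$o - g{\left(1 \frac{1}{n{\left(5 \right)}} + \frac{11 + l}{\left(-1\right) 20} \right)} = 420 - \left(1 \cdot \frac{1}{1296} + \frac{11 - 3}{\left(-1\right) 20}\right) = 420 - \left(1 \cdot \frac{1}{1296} + \frac{8}{-20}\right) = 420 - \left(\frac{1}{1296} + 8 \left(- \frac{1}{20}\right)\right) = 420 - \left(\frac{1}{1296} - \frac{2}{5}\right) = 420 - - \frac{2587}{6480} = 420 + \frac{2587}{6480} = \frac{2724187}{6480}$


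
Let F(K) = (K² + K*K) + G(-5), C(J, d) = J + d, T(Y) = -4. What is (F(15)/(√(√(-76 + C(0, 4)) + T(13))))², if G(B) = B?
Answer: -198025/22 - 594075*I*√2/44 ≈ -9001.1 - 19094.0*I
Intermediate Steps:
F(K) = -5 + 2*K² (F(K) = (K² + K*K) - 5 = (K² + K²) - 5 = 2*K² - 5 = -5 + 2*K²)
(F(15)/(√(√(-76 + C(0, 4)) + T(13))))² = ((-5 + 2*15²)/(√(√(-76 + (0 + 4)) - 4)))² = ((-5 + 2*225)/(√(√(-76 + 4) - 4)))² = ((-5 + 450)/(√(√(-72) - 4)))² = (445/(√(6*I*√2 - 4)))² = (445/(√(-4 + 6*I*√2)))² = (445/√(-4 + 6*I*√2))² = 198025/(-4 + 6*I*√2)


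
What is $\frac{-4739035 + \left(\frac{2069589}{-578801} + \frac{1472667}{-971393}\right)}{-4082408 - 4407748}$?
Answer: $\frac{2664493254657819499}{4773532815787977708} \approx 0.55818$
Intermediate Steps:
$\frac{-4739035 + \left(\frac{2069589}{-578801} + \frac{1472667}{-971393}\right)}{-4082408 - 4407748} = \frac{-4739035 + \left(2069589 \left(- \frac{1}{578801}\right) + 1472667 \left(- \frac{1}{971393}\right)\right)}{-8490156} = \left(-4739035 - \frac{2862765399744}{562243239793}\right) \left(- \frac{1}{8490156}\right) = \left(- \frac{2664493254657819499}{562243239793}\right) \left(- \frac{1}{8490156}\right) = \frac{2664493254657819499}{4773532815787977708}$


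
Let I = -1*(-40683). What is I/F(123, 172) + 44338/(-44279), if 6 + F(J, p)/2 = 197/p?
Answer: -154957642132/36972965 ≈ -4191.1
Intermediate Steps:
I = 40683
F(J, p) = -12 + 394/p (F(J, p) = -12 + 2*(197/p) = -12 + 394/p)
I/F(123, 172) + 44338/(-44279) = 40683/(-12 + 394/172) + 44338/(-44279) = 40683/(-12 + 394*(1/172)) + 44338*(-1/44279) = 40683/(-12 + 197/86) - 44338/44279 = 40683/(-835/86) - 44338/44279 = 40683*(-86/835) - 44338/44279 = -3498738/835 - 44338/44279 = -154957642132/36972965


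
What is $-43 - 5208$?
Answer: $-5251$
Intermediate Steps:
$-43 - 5208 = -5251$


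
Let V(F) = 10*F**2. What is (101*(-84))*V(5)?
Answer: -2121000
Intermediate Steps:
(101*(-84))*V(5) = (101*(-84))*(10*5**2) = -84840*25 = -8484*250 = -2121000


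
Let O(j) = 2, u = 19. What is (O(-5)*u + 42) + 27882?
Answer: 27962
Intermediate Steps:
(O(-5)*u + 42) + 27882 = (2*19 + 42) + 27882 = (38 + 42) + 27882 = 80 + 27882 = 27962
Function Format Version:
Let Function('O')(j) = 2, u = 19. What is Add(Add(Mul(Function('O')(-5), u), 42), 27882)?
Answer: 27962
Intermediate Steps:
Add(Add(Mul(Function('O')(-5), u), 42), 27882) = Add(Add(Mul(2, 19), 42), 27882) = Add(Add(38, 42), 27882) = Add(80, 27882) = 27962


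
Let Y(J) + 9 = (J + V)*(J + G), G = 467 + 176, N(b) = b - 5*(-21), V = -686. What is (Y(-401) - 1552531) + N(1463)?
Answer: -1814026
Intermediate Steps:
N(b) = 105 + b (N(b) = b + 105 = 105 + b)
G = 643
Y(J) = -9 + (-686 + J)*(643 + J) (Y(J) = -9 + (J - 686)*(J + 643) = -9 + (-686 + J)*(643 + J))
(Y(-401) - 1552531) + N(1463) = ((-441107 + (-401)² - 43*(-401)) - 1552531) + (105 + 1463) = ((-441107 + 160801 + 17243) - 1552531) + 1568 = (-263063 - 1552531) + 1568 = -1815594 + 1568 = -1814026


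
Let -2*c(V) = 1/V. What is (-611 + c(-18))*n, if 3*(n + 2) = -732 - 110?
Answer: 4662940/27 ≈ 1.7270e+5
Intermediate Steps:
c(V) = -1/(2*V)
n = -848/3 (n = -2 + (-732 - 110)/3 = -2 + (1/3)*(-842) = -2 - 842/3 = -848/3 ≈ -282.67)
(-611 + c(-18))*n = (-611 - 1/2/(-18))*(-848/3) = (-611 - 1/2*(-1/18))*(-848/3) = (-611 + 1/36)*(-848/3) = -21995/36*(-848/3) = 4662940/27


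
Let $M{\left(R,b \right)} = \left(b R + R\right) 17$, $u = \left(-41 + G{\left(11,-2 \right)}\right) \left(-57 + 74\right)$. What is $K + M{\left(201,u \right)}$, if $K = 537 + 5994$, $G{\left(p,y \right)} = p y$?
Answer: $-3649659$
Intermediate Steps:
$K = 6531$
$u = -1071$ ($u = \left(-41 + 11 \left(-2\right)\right) \left(-57 + 74\right) = \left(-41 - 22\right) 17 = \left(-63\right) 17 = -1071$)
$M{\left(R,b \right)} = 17 R + 17 R b$ ($M{\left(R,b \right)} = \left(R b + R\right) 17 = \left(R + R b\right) 17 = 17 R + 17 R b$)
$K + M{\left(201,u \right)} = 6531 + 17 \cdot 201 \left(1 - 1071\right) = 6531 + 17 \cdot 201 \left(-1070\right) = 6531 - 3656190 = -3649659$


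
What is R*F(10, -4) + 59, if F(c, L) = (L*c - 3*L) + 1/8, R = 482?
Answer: -53507/4 ≈ -13377.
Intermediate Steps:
F(c, L) = ⅛ - 3*L + L*c (F(c, L) = (-3*L + L*c) + ⅛ = ⅛ - 3*L + L*c)
R*F(10, -4) + 59 = 482*(⅛ - 3*(-4) - 4*10) + 59 = 482*(⅛ + 12 - 40) + 59 = 482*(-223/8) + 59 = -53743/4 + 59 = -53507/4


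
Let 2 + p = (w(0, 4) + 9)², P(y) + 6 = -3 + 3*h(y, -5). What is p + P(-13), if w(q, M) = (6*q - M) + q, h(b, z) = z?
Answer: -1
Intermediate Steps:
w(q, M) = -M + 7*q (w(q, M) = (-M + 6*q) + q = -M + 7*q)
P(y) = -24 (P(y) = -6 + (-3 + 3*(-5)) = -6 + (-3 - 15) = -6 - 18 = -24)
p = 23 (p = -2 + ((-1*4 + 7*0) + 9)² = -2 + ((-4 + 0) + 9)² = -2 + (-4 + 9)² = -2 + 5² = -2 + 25 = 23)
p + P(-13) = 23 - 24 = -1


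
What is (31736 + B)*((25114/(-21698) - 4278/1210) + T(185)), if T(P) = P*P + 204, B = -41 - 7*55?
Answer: 1414892204099758/1312729 ≈ 1.0778e+9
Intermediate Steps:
B = -426 (B = -41 - 385 = -426)
T(P) = 204 + P² (T(P) = P² + 204 = 204 + P²)
(31736 + B)*((25114/(-21698) - 4278/1210) + T(185)) = (31736 - 426)*((25114/(-21698) - 4278/1210) + (204 + 185²)) = 31310*((25114*(-1/21698) - 4278*1/1210) + (204 + 34225)) = 31310*((-12557/10849 - 2139/605) + 34429) = 31310*(-30802996/6563645 + 34429) = 31310*(225948930709/6563645) = 1414892204099758/1312729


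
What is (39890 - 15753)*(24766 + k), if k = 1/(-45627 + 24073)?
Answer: 12884484183731/21554 ≈ 5.9778e+8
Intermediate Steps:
k = -1/21554 (k = 1/(-21554) = -1/21554 ≈ -4.6395e-5)
(39890 - 15753)*(24766 + k) = (39890 - 15753)*(24766 - 1/21554) = 24137*(533806363/21554) = 12884484183731/21554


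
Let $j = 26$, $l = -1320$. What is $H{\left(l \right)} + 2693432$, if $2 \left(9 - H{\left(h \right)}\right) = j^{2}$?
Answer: $2693103$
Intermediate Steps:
$H{\left(h \right)} = -329$ ($H{\left(h \right)} = 9 - \frac{26^{2}}{2} = 9 - 338 = -329$)
$H{\left(l \right)} + 2693432 = -329 + 2693432 = 2693103$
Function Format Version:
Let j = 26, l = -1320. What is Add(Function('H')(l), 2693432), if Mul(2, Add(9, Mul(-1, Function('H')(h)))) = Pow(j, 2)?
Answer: 2693103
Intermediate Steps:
Function('H')(h) = -329 (Function('H')(h) = Add(9, Mul(Rational(-1, 2), Pow(26, 2))) = Add(9, Mul(Rational(-1, 2), 676)) = Add(9, -338) = -329)
Add(Function('H')(l), 2693432) = Add(-329, 2693432) = 2693103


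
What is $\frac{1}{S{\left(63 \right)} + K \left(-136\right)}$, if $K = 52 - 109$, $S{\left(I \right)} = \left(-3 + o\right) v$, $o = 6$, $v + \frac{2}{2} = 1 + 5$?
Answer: $\frac{1}{7767} \approx 0.00012875$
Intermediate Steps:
$v = 5$ ($v = -1 + \left(1 + 5\right) = -1 + 6 = 5$)
$S{\left(I \right)} = 15$ ($S{\left(I \right)} = \left(-3 + 6\right) 5 = 3 \cdot 5 = 15$)
$K = -57$
$\frac{1}{S{\left(63 \right)} + K \left(-136\right)} = \frac{1}{15 - -7752} = \frac{1}{15 + 7752} = \frac{1}{7767}$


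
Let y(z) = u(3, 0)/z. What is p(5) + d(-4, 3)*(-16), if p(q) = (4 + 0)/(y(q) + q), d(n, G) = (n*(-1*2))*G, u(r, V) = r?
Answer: -2683/7 ≈ -383.29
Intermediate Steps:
d(n, G) = -2*G*n (d(n, G) = (n*(-2))*G = (-2*n)*G = -2*G*n)
y(z) = 3/z
p(q) = 4/(q + 3/q) (p(q) = (4 + 0)/(3/q + q) = 4/(q + 3/q))
p(5) + d(-4, 3)*(-16) = 4*5/(3 + 5**2) - 2*3*(-4)*(-16) = 4*5/(3 + 25) + 24*(-16) = 4*5/28 - 384 = 4*5*(1/28) - 384 = 5/7 - 384 = -2683/7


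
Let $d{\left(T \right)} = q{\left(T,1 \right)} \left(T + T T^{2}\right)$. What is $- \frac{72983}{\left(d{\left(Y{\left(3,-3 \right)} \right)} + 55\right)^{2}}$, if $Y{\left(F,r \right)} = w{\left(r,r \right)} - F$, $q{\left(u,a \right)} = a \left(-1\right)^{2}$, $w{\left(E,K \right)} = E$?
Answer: $- \frac{72983}{27889} \approx -2.6169$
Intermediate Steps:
$q{\left(u,a \right)} = a$ ($q{\left(u,a \right)} = a 1 = a$)
$Y{\left(F,r \right)} = r - F$
$d{\left(T \right)} = T + T^{3}$ ($d{\left(T \right)} = 1 \left(T + T T^{2}\right) = 1 \left(T + T^{3}\right) = T + T^{3}$)
$- \frac{72983}{\left(d{\left(Y{\left(3,-3 \right)} \right)} + 55\right)^{2}} = - \frac{72983}{\left(\left(\left(-3 - 3\right) + \left(-3 - 3\right)^{3}\right) + 55\right)^{2}} = - \frac{72983}{\left(\left(-6 + \left(-6\right)^{3}\right) + 55\right)^{2}} = - \frac{72983}{\left(\left(-6 - 216\right) + 55\right)^{2}} = - \frac{72983}{\left(-222 + 55\right)^{2}} = - \frac{72983}{\left(-167\right)^{2}} = - \frac{72983}{27889}$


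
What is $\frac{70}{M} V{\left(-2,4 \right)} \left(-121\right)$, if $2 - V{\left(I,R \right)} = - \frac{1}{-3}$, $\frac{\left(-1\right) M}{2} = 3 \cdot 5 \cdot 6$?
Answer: $\frac{4235}{54} \approx 78.426$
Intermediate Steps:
$M = -180$ ($M = - 2 \cdot 3 \cdot 5 \cdot 6 = - 2 \cdot 15 \cdot 6 = \left(-2\right) 90 = -180$)
$V{\left(I,R \right)} = \frac{5}{3}$ ($V{\left(I,R \right)} = 2 - - \frac{1}{-3} = 2 - \left(-1\right) \left(- \frac{1}{3}\right) = 2 - \frac{1}{3} = \frac{5}{3}$)
$\frac{70}{M} V{\left(-2,4 \right)} \left(-121\right) = \frac{70}{-180} \cdot \frac{5}{3} \left(-121\right) = 70 \left(- \frac{1}{180}\right) \frac{5}{3} \left(-121\right) = \left(- \frac{7}{18}\right) \frac{5}{3} \left(-121\right) = \left(- \frac{35}{54}\right) \left(-121\right) = \frac{4235}{54}$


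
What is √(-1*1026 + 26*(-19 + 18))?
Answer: 2*I*√263 ≈ 32.435*I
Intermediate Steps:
√(-1*1026 + 26*(-19 + 18)) = √(-1026 + 26*(-1)) = √(-1026 - 26) = √(-1052) = 2*I*√263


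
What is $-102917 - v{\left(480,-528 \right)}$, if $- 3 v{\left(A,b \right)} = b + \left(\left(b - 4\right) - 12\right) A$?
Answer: $-190133$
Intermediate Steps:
$v{\left(A,b \right)} = - \frac{b}{3} - \frac{A \left(-16 + b\right)}{3}$ ($v{\left(A,b \right)} = - \frac{b + \left(\left(b - 4\right) - 12\right) A}{3} = - \frac{b + \left(\left(-4 + b\right) - 12\right) A}{3} = - \frac{b + \left(-16 + b\right) A}{3} = - \frac{b + A \left(-16 + b\right)}{3} = - \frac{b}{3} - \frac{A \left(-16 + b\right)}{3}$)
$-102917 - v{\left(480,-528 \right)} = -102917 - \left(\left(- \frac{1}{3}\right) \left(-528\right) + \frac{16}{3} \cdot 480 - 160 \left(-528\right)\right) = -102917 - \left(176 + 2560 + 84480\right) = -102917 - 87216 = -190133$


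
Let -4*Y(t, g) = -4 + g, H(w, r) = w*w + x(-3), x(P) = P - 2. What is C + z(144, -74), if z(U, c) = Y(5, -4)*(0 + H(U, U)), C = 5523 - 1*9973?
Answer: 37012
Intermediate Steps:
x(P) = -2 + P
C = -4450 (C = 5523 - 9973 = -4450)
H(w, r) = -5 + w² (H(w, r) = w*w + (-2 - 3) = w² - 5 = -5 + w²)
Y(t, g) = 1 - g/4 (Y(t, g) = -(-4 + g)/4 = 1 - g/4)
z(U, c) = -10 + 2*U² (z(U, c) = (1 - ¼*(-4))*(0 + (-5 + U²)) = (1 + 1)*(-5 + U²) = 2*(-5 + U²) = -10 + 2*U²)
C + z(144, -74) = -4450 + (-10 + 2*144²) = -4450 + (-10 + 2*20736) = -4450 + (-10 + 41472) = -4450 + 41462 = 37012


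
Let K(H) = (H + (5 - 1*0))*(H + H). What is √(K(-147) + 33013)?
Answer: √74761 ≈ 273.42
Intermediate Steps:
K(H) = 2*H*(5 + H) (K(H) = (H + (5 + 0))*(2*H) = (H + 5)*(2*H) = (5 + H)*(2*H) = 2*H*(5 + H))
√(K(-147) + 33013) = √(2*(-147)*(5 - 147) + 33013) = √(2*(-147)*(-142) + 33013) = √(41748 + 33013) = √74761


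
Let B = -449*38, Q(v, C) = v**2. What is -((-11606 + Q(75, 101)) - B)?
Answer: -11081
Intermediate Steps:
B = -17062
-((-11606 + Q(75, 101)) - B) = -((-11606 + 75**2) - 1*(-17062)) = -((-11606 + 5625) + 17062) = -(-5981 + 17062) = -1*11081 = -11081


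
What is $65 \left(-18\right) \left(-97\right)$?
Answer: $113490$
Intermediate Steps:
$65 \left(-18\right) \left(-97\right) = \left(-1170\right) \left(-97\right) = 113490$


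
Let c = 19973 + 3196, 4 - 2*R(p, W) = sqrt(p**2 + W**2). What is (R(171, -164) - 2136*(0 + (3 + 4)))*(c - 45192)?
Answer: 329243850 + 22023*sqrt(56137)/2 ≈ 3.3185e+8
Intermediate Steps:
R(p, W) = 2 - sqrt(W**2 + p**2)/2 (R(p, W) = 2 - sqrt(p**2 + W**2)/2 = 2 - sqrt(W**2 + p**2)/2)
c = 23169
(R(171, -164) - 2136*(0 + (3 + 4)))*(c - 45192) = ((2 - sqrt((-164)**2 + 171**2)/2) - 2136*(0 + (3 + 4)))*(23169 - 45192) = ((2 - sqrt(26896 + 29241)/2) - 2136*(0 + 7))*(-22023) = ((2 - sqrt(56137)/2) - 2136*7)*(-22023) = ((2 - sqrt(56137)/2) - 356*42)*(-22023) = ((2 - sqrt(56137)/2) - 14952)*(-22023) = (-14950 - sqrt(56137)/2)*(-22023) = 329243850 + 22023*sqrt(56137)/2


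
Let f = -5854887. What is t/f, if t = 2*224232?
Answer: -149488/1951629 ≈ -0.076596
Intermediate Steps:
t = 448464
t/f = 448464/(-5854887) = 448464*(-1/5854887) = -149488/1951629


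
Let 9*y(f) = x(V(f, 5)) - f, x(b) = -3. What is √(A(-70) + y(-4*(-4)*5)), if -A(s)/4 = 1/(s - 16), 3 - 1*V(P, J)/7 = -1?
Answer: I*√152693/129 ≈ 3.0291*I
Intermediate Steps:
V(P, J) = 28 (V(P, J) = 21 - 7*(-1) = 21 + 7 = 28)
A(s) = -4/(-16 + s) (A(s) = -4/(s - 16) = -4/(-16 + s))
y(f) = -⅓ - f/9 (y(f) = (-3 - f)/9 = -⅓ - f/9)
√(A(-70) + y(-4*(-4)*5)) = √(-4/(-16 - 70) + (-⅓ - (-4*(-4))*5/9)) = √(-4/(-86) + (-⅓ - 16*5/9)) = √(-4*(-1/86) + (-⅓ - ⅑*80)) = √(2/43 + (-⅓ - 80/9)) = √(2/43 - 83/9) = √(-3551/387) = I*√152693/129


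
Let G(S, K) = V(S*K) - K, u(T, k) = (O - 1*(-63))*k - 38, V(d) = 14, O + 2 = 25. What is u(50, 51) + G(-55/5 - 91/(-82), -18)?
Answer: 4380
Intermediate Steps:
O = 23 (O = -2 + 25 = 23)
u(T, k) = -38 + 86*k (u(T, k) = (23 - 1*(-63))*k - 38 = (23 + 63)*k - 38 = 86*k - 38 = -38 + 86*k)
G(S, K) = 14 - K
u(50, 51) + G(-55/5 - 91/(-82), -18) = (-38 + 86*51) + (14 - 1*(-18)) = (-38 + 4386) + (14 + 18) = 4348 + 32 = 4380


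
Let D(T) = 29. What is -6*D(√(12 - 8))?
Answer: -174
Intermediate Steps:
-6*D(√(12 - 8)) = -6*29 = -174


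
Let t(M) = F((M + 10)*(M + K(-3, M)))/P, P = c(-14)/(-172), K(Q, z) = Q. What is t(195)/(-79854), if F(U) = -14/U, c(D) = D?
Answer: 43/785763360 ≈ 5.4724e-8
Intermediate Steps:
P = 7/86 (P = -14/(-172) = -14*(-1/172) = 7/86 ≈ 0.081395)
t(M) = -172/((-3 + M)*(10 + M)) (t(M) = (-14*1/((M - 3)*(M + 10)))/(7/86) = -14*1/((-3 + M)*(10 + M))*(86/7) = -14/((-3 + M)*(10 + M))*(86/7) = -172/((-3 + M)*(10 + M)))
t(195)/(-79854) = -172/(-30 + 195² + 7*195)/(-79854) = -172/(-30 + 38025 + 1365)*(-1/79854) = -172/39360*(-1/79854) = -172*1/39360*(-1/79854) = -43/9840*(-1/79854) = 43/785763360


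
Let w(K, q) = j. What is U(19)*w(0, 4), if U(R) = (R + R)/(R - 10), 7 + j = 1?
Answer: -76/3 ≈ -25.333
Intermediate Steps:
j = -6 (j = -7 + 1 = -6)
w(K, q) = -6
U(R) = 2*R/(-10 + R) (U(R) = (2*R)/(-10 + R) = 2*R/(-10 + R))
U(19)*w(0, 4) = (2*19/(-10 + 19))*(-6) = (2*19/9)*(-6) = (2*19*(⅑))*(-6) = (38/9)*(-6) = -76/3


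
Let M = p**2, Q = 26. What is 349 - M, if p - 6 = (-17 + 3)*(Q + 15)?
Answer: -322275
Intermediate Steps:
p = -568 (p = 6 + (-17 + 3)*(26 + 15) = 6 - 14*41 = 6 - 574 = -568)
M = 322624 (M = (-568)**2 = 322624)
349 - M = 349 - 1*322624 = 349 - 322624 = -322275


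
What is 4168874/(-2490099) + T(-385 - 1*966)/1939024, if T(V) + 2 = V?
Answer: -152583317791/91101164592 ≈ -1.6749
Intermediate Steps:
T(V) = -2 + V
4168874/(-2490099) + T(-385 - 1*966)/1939024 = 4168874/(-2490099) + (-2 + (-385 - 1*966))/1939024 = 4168874*(-1/2490099) + (-2 + (-385 - 966))*(1/1939024) = -78658/46983 + (-2 - 1351)*(1/1939024) = -78658/46983 - 1353*1/1939024 = -78658/46983 - 1353/1939024 = -152583317791/91101164592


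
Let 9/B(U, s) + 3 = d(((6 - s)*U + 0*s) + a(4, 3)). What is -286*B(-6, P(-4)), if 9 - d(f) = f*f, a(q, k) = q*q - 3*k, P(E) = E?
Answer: 2574/2803 ≈ 0.91830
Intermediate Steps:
a(q, k) = q² - 3*k
d(f) = 9 - f² (d(f) = 9 - f*f = 9 - f²)
B(U, s) = 9/(6 - (7 + U*(6 - s))²) (B(U, s) = 9/(-3 + (9 - (((6 - s)*U + 0*s) + (4² - 3*3))²)) = 9/(-3 + (9 - ((U*(6 - s) + 0) + (16 - 9))²)) = 9/(-3 + (9 - (U*(6 - s) + 7)²)) = 9/(-3 + (9 - (7 + U*(6 - s))²)) = 9/(6 - (7 + U*(6 - s))²))
-286*B(-6, P(-4)) = -(-2574)/(-6 + (7 + 6*(-6) - 1*(-6)*(-4))²) = -(-2574)/(-6 + (7 - 36 - 24)²) = -(-2574)/(-6 + (-53)²) = -(-2574)/(-6 + 2809) = -(-2574)/2803 = -286*(-9/2803) = 2574/2803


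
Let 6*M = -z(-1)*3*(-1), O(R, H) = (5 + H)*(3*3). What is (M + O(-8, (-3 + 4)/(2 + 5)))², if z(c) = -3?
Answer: 393129/196 ≈ 2005.8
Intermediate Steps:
O(R, H) = 45 + 9*H (O(R, H) = (5 + H)*9 = 45 + 9*H)
M = -3/2 (M = (-(-3*3)*(-1))/6 = (-(-9)*(-1))/6 = (-1*9)/6 = (⅙)*(-9) = -3/2 ≈ -1.5000)
(M + O(-8, (-3 + 4)/(2 + 5)))² = (-3/2 + (45 + 9*((-3 + 4)/(2 + 5))))² = (-3/2 + (45 + 9*(1/7)))² = (-3/2 + (45 + 9*(1*(⅐))))² = (-3/2 + (45 + 9*(⅐)))² = (-3/2 + (45 + 9/7))² = (-3/2 + 324/7)² = (627/14)² = 393129/196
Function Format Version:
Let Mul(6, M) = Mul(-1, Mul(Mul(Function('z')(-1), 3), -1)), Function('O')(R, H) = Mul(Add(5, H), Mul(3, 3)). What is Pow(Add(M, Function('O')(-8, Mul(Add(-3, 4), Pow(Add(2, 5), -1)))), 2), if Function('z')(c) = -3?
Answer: Rational(393129, 196) ≈ 2005.8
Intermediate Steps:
Function('O')(R, H) = Add(45, Mul(9, H)) (Function('O')(R, H) = Mul(Add(5, H), 9) = Add(45, Mul(9, H)))
M = Rational(-3, 2) (M = Mul(Rational(1, 6), Mul(-1, Mul(Mul(-3, 3), -1))) = Mul(Rational(1, 6), Mul(-1, Mul(-9, -1))) = Mul(Rational(1, 6), Mul(-1, 9)) = Mul(Rational(1, 6), -9) = Rational(-3, 2) ≈ -1.5000)
Pow(Add(M, Function('O')(-8, Mul(Add(-3, 4), Pow(Add(2, 5), -1)))), 2) = Pow(Add(Rational(-3, 2), Add(45, Mul(9, Mul(Add(-3, 4), Pow(Add(2, 5), -1))))), 2) = Pow(Add(Rational(-3, 2), Add(45, Mul(9, Mul(1, Pow(7, -1))))), 2) = Pow(Add(Rational(-3, 2), Add(45, Mul(9, Mul(1, Rational(1, 7))))), 2) = Pow(Add(Rational(-3, 2), Add(45, Mul(9, Rational(1, 7)))), 2) = Pow(Add(Rational(-3, 2), Add(45, Rational(9, 7))), 2) = Pow(Add(Rational(-3, 2), Rational(324, 7)), 2) = Pow(Rational(627, 14), 2) = Rational(393129, 196)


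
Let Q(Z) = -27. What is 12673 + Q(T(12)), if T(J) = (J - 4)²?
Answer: 12646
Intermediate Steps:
T(J) = (-4 + J)²
12673 + Q(T(12)) = 12673 - 27 = 12646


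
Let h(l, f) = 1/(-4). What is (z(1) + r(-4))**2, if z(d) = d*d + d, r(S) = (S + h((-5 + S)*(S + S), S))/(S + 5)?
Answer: 81/16 ≈ 5.0625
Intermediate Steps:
h(l, f) = -1/4
r(S) = (-1/4 + S)/(5 + S) (r(S) = (S - 1/4)/(S + 5) = (-1/4 + S)/(5 + S))
z(d) = d + d**2 (z(d) = d**2 + d = d + d**2)
(z(1) + r(-4))**2 = (1*(1 + 1) + (-1/4 - 4)/(5 - 4))**2 = (1*2 - 17/4/1)**2 = (2 + 1*(-17/4))**2 = (2 - 17/4)**2 = (-9/4)**2 = 81/16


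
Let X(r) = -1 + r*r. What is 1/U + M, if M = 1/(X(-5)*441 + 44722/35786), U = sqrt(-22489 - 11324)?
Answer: 17893/189401873 - I*sqrt(13)/663 ≈ 9.4471e-5 - 0.0054382*I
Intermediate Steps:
X(r) = -1 + r**2
U = 51*I*sqrt(13) (U = sqrt(-33813) = 51*I*sqrt(13) ≈ 183.88*I)
M = 17893/189401873 (M = 1/((-1 + (-5)**2)*441 + 44722/35786) = 1/((-1 + 25)*441 + 44722*(1/35786)) = 1/(24*441 + 22361/17893) = 1/(10584 + 22361/17893) = 1/(189401873/17893) = 17893/189401873 ≈ 9.4471e-5)
1/U + M = 1/(51*I*sqrt(13)) + 17893/189401873 = -I*sqrt(13)/663 + 17893/189401873 = 17893/189401873 - I*sqrt(13)/663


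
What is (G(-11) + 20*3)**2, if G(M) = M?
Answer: 2401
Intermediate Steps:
(G(-11) + 20*3)**2 = (-11 + 20*3)**2 = (-11 + 60)**2 = 49**2 = 2401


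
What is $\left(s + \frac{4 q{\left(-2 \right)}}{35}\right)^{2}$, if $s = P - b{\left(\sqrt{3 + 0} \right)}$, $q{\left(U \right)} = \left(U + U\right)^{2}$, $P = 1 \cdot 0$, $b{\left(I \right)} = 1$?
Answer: $\frac{841}{1225} \approx 0.68653$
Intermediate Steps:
$P = 0$
$q{\left(U \right)} = 4 U^{2}$ ($q{\left(U \right)} = \left(2 U\right)^{2} = 4 U^{2}$)
$s = -1$ ($s = 0 - 1 = -1$)
$\left(s + \frac{4 q{\left(-2 \right)}}{35}\right)^{2} = \left(-1 + \frac{4 \cdot 4 \left(-2\right)^{2}}{35}\right)^{2} = \left(-1 + 4 \cdot 4 \cdot 4 \cdot \frac{1}{35}\right)^{2} = \left(-1 + 4 \cdot 16 \cdot \frac{1}{35}\right)^{2} = \left(-1 + 64 \cdot \frac{1}{35}\right)^{2} = \left(-1 + \frac{64}{35}\right)^{2} = \left(\frac{29}{35}\right)^{2} = \frac{841}{1225}$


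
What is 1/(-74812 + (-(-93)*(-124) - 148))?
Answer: -1/86492 ≈ -1.1562e-5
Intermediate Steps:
1/(-74812 + (-(-93)*(-124) - 148)) = 1/(-74812 + (-93*124 - 148)) = 1/(-74812 + (-11532 - 148)) = 1/(-74812 - 11680) = 1/(-86492) = -1/86492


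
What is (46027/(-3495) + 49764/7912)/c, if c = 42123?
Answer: -47560111/291200932530 ≈ -0.00016332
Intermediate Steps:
(46027/(-3495) + 49764/7912)/c = (46027/(-3495) + 49764/7912)/42123 = (46027*(-1/3495) + 49764*(1/7912))*(1/42123) = (-46027/3495 + 12441/1978)*(1/42123) = -47560111/6913110*1/42123 = -47560111/291200932530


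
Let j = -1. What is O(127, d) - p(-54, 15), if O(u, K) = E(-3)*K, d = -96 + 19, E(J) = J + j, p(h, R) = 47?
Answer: 261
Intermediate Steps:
E(J) = -1 + J (E(J) = J - 1 = -1 + J)
d = -77
O(u, K) = -4*K (O(u, K) = (-1 - 3)*K = -4*K)
O(127, d) - p(-54, 15) = -4*(-77) - 1*47 = 308 - 47 = 261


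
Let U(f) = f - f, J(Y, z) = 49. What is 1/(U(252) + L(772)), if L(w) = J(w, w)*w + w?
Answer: 1/38600 ≈ 2.5907e-5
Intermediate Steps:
U(f) = 0
L(w) = 50*w (L(w) = 49*w + w = 50*w)
1/(U(252) + L(772)) = 1/(0 + 50*772) = 1/(0 + 38600) = 1/38600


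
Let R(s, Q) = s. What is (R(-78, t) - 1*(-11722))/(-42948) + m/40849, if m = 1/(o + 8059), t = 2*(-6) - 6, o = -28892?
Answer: -2477282019424/9137264488929 ≈ -0.27112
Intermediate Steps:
t = -18 (t = -12 - 6 = -18)
m = -1/20833 (m = 1/(-28892 + 8059) = 1/(-20833) = -1/20833 ≈ -4.8001e-5)
(R(-78, t) - 1*(-11722))/(-42948) + m/40849 = (-78 - 1*(-11722))/(-42948) - 1/20833/40849 = (-78 + 11722)*(-1/42948) - 1/20833*1/40849 = 11644*(-1/42948) - 1/851007217 = -2911/10737 - 1/851007217 = -2477282019424/9137264488929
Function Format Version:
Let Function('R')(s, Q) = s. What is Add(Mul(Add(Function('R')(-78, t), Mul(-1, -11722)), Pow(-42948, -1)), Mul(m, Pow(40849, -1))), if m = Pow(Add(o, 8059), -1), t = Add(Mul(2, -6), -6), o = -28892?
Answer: Rational(-2477282019424, 9137264488929) ≈ -0.27112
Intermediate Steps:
t = -18 (t = Add(-12, -6) = -18)
m = Rational(-1, 20833) (m = Pow(Add(-28892, 8059), -1) = Pow(-20833, -1) = Rational(-1, 20833) ≈ -4.8001e-5)
Add(Mul(Add(Function('R')(-78, t), Mul(-1, -11722)), Pow(-42948, -1)), Mul(m, Pow(40849, -1))) = Add(Mul(Add(-78, Mul(-1, -11722)), Pow(-42948, -1)), Mul(Rational(-1, 20833), Pow(40849, -1))) = Add(Mul(Add(-78, 11722), Rational(-1, 42948)), Mul(Rational(-1, 20833), Rational(1, 40849))) = Add(Mul(11644, Rational(-1, 42948)), Rational(-1, 851007217)) = Add(Rational(-2911, 10737), Rational(-1, 851007217)) = Rational(-2477282019424, 9137264488929)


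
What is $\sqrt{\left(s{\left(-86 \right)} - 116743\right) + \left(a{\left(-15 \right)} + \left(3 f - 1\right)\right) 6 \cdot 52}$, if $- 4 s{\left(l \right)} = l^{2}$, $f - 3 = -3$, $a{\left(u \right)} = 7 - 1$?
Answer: $2 i \sqrt{29258} \approx 342.1 i$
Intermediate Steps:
$a{\left(u \right)} = 6$ ($a{\left(u \right)} = 7 - 1 = 6$)
$f = 0$ ($f = 3 - 3 = 0$)
$s{\left(l \right)} = - \frac{l^{2}}{4}$
$\sqrt{\left(s{\left(-86 \right)} - 116743\right) + \left(a{\left(-15 \right)} + \left(3 f - 1\right)\right) 6 \cdot 52} = \sqrt{\left(- \frac{\left(-86\right)^{2}}{4} - 116743\right) + \left(6 + \left(3 \cdot 0 - 1\right)\right) 6 \cdot 52} = \sqrt{\left(\left(- \frac{1}{4}\right) 7396 - 116743\right) + \left(6 + \left(0 - 1\right)\right) 312} = \sqrt{\left(-1849 - 116743\right) + \left(6 - 1\right) 312} = \sqrt{-118592 + 5 \cdot 312} = \sqrt{-118592 + 1560} = \sqrt{-117032} = 2 i \sqrt{29258}$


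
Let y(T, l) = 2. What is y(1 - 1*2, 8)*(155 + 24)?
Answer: 358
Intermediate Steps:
y(1 - 1*2, 8)*(155 + 24) = 2*(155 + 24) = 2*179 = 358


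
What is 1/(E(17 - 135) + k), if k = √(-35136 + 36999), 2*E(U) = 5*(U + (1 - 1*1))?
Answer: -295/85162 - 9*√23/85162 ≈ -0.0039708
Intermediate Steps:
E(U) = 5*U/2 (E(U) = (5*(U + (1 - 1*1)))/2 = (5*(U + (1 - 1)))/2 = (5*(U + 0))/2 = (5*U)/2 = 5*U/2)
k = 9*√23 (k = √1863 = 9*√23 ≈ 43.162)
1/(E(17 - 135) + k) = 1/(5*(17 - 135)/2 + 9*√23) = 1/((5/2)*(-118) + 9*√23) = 1/(-295 + 9*√23)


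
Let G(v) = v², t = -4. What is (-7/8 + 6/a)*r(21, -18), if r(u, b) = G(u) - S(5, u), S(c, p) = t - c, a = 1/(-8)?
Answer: -87975/4 ≈ -21994.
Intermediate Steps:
a = -⅛ ≈ -0.12500
S(c, p) = -4 - c
r(u, b) = 9 + u² (r(u, b) = u² - (-4 - 1*5) = u² - (-4 - 5) = u² - 1*(-9) = u² + 9 = 9 + u²)
(-7/8 + 6/a)*r(21, -18) = (-7/8 + 6/(-⅛))*(9 + 21²) = (-7*⅛ + 6*(-8))*(9 + 441) = (-7/8 - 48)*450 = -391/8*450 = -87975/4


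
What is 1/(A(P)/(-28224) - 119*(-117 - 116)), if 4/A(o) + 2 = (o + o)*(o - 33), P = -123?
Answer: 270766944/7507555056287 ≈ 3.6066e-5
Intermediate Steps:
A(o) = 4/(-2 + 2*o*(-33 + o)) (A(o) = 4/(-2 + (o + o)*(o - 33)) = 4/(-2 + (2*o)*(-33 + o)) = 4/(-2 + 2*o*(-33 + o)))
1/(A(P)/(-28224) - 119*(-117 - 116)) = 1/((2/(-1 + (-123)² - 33*(-123)))/(-28224) - 119*(-117 - 116)) = 1/((2/(-1 + 15129 + 4059))*(-1/28224) - 119*(-233)) = 1/((2/19187)*(-1/28224) + 27727) = 1/(-1/270766944 + 27727) = 1/(7507555056287/270766944) = 270766944/7507555056287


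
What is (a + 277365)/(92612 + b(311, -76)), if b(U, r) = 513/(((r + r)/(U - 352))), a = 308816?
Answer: 4689448/742003 ≈ 6.3200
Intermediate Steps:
b(U, r) = 513*(-352 + U)/(2*r) (b(U, r) = 513/(((2*r)/(-352 + U))) = 513/((2*r/(-352 + U))) = 513*((-352 + U)/(2*r)) = 513*(-352 + U)/(2*r))
(a + 277365)/(92612 + b(311, -76)) = (308816 + 277365)/(92612 + (513/2)*(-352 + 311)/(-76)) = 586181/(92612 + (513/2)*(-1/76)*(-41)) = 586181/(92612 + 1107/8) = 586181/(742003/8) = 586181*(8/742003) = 4689448/742003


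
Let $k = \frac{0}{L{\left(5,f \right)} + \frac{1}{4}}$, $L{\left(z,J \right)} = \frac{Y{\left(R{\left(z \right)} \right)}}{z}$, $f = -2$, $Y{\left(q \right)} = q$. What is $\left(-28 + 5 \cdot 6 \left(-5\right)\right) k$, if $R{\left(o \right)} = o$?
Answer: $0$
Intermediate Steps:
$L{\left(z,J \right)} = 1$ ($L{\left(z,J \right)} = \frac{z}{z} = 1$)
$k = 0$ ($k = \frac{0}{1 + \frac{1}{4}} = \frac{0}{\frac{5}{4}} = 0 \cdot \frac{4}{5} = 0$)
$\left(-28 + 5 \cdot 6 \left(-5\right)\right) k = \left(-28 + 5 \cdot 6 \left(-5\right)\right) 0 = \left(-28 + 30 \left(-5\right)\right) 0 = \left(-28 - 150\right) 0 = \left(-178\right) 0 = 0$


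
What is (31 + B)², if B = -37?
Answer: 36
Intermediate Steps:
(31 + B)² = (31 - 37)² = (-6)² = 36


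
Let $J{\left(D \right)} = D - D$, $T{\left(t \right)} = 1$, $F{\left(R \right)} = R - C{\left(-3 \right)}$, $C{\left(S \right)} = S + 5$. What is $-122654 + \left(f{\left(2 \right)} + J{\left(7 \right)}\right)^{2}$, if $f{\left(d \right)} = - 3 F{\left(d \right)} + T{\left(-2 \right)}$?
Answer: $-122653$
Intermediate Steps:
$C{\left(S \right)} = 5 + S$
$F{\left(R \right)} = -2 + R$ ($F{\left(R \right)} = R - \left(5 - 3\right) = R - 2 = -2 + R$)
$J{\left(D \right)} = 0$
$f{\left(d \right)} = 7 - 3 d$ ($f{\left(d \right)} = - 3 \left(-2 + d\right) + 1 = \left(6 - 3 d\right) + 1 = 7 - 3 d$)
$-122654 + \left(f{\left(2 \right)} + J{\left(7 \right)}\right)^{2} = -122654 + \left(\left(7 - 6\right) + 0\right)^{2} = -122654 + \left(1 + 0\right)^{2} = -122654 + 1^{2} = -122654 + 1 = -122653$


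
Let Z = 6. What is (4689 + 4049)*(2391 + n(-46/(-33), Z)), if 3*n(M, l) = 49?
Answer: 63105836/3 ≈ 2.1035e+7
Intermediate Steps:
n(M, l) = 49/3 (n(M, l) = (⅓)*49 = 49/3)
(4689 + 4049)*(2391 + n(-46/(-33), Z)) = (4689 + 4049)*(2391 + 49/3) = 8738*(7222/3) = 63105836/3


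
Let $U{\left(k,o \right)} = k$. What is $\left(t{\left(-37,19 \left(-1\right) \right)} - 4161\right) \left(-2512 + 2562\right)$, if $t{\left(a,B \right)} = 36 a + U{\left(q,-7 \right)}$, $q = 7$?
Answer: $-274300$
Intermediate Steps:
$t{\left(a,B \right)} = 7 + 36 a$ ($t{\left(a,B \right)} = 36 a + 7 = 7 + 36 a$)
$\left(t{\left(-37,19 \left(-1\right) \right)} - 4161\right) \left(-2512 + 2562\right) = \left(\left(7 + 36 \left(-37\right)\right) - 4161\right) \left(-2512 + 2562\right) = \left(\left(7 - 1332\right) - 4161\right) 50 = \left(-1325 - 4161\right) 50 = \left(-5486\right) 50 = -274300$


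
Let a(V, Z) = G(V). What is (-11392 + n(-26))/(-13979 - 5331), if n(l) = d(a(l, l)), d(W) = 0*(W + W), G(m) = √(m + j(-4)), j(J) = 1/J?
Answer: 5696/9655 ≈ 0.58995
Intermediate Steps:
j(J) = 1/J
G(m) = √(-¼ + m) (G(m) = √(m + 1/(-4)) = √(m - ¼) = √(-¼ + m))
a(V, Z) = √(-1 + 4*V)/2
d(W) = 0 (d(W) = 0*(2*W) = 0)
n(l) = 0
(-11392 + n(-26))/(-13979 - 5331) = (-11392 + 0)/(-13979 - 5331) = -11392/(-19310) = -11392*(-1/19310) = 5696/9655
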